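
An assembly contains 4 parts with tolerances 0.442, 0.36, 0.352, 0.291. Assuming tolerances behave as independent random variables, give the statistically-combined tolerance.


RSS = sqrt(0.442^2 + 0.36^2 + 0.352^2 + 0.291^2)
= sqrt(0.533549)
= 0.7304

0.7304


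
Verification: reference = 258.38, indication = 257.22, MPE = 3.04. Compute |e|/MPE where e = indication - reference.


e = indication - reference = 257.22 - 258.38 = -1.1600
|e| = 1.1600
ratio = |e| / MPE = 1.1600 / 3.04
ratio = 0.3816

0.3816


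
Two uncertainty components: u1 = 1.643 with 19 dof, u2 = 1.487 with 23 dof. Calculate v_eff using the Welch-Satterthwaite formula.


uc = sqrt(u1^2 + u2^2) = sqrt(1.643^2 + 1.487^2) = 2.2159914
v_eff = uc^4 / (u1^4/v1 + u2^4/v2)
= 2.2159914^4 / (1.643^4/19 + 1.487^4/23)
= 24.114168 / 0.59610451
v_eff = 40.4529

40.4529


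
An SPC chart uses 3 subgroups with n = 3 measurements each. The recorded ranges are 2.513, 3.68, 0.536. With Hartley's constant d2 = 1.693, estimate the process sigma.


R_bar = (2.513 + 3.68 + 0.536) / 3
R_bar = 6.729 / 3 = 2.243
sigma_hat = R_bar / d2 = 2.243 / 1.693 = 1.3249

1.3249


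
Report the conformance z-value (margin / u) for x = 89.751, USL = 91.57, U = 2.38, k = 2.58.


u = U / k = 2.38 / 2.58 = 0.92248062
margin = |USL - x| = |91.57 - 89.751| = 1.819
z = margin / u = 1.819 / 0.92248062
z = 1.9719

1.9719


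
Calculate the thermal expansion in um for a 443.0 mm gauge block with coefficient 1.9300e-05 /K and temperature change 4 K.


dL = L * alpha * dT
= 443.0 * 1.9300e-05 * 4
= 0.0341996 mm
dL_um = 0.0341996 * 1000 = 34.1996 um

34.1996


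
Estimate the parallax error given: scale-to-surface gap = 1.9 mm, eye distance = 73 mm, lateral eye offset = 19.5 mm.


error = h * offset / d
= 1.9 * 19.5 / 73
= 0.5075

0.5075


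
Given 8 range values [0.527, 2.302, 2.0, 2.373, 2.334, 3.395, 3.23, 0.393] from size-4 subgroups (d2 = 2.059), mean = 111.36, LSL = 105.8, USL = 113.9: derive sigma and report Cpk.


R_bar = (0.527 + 2.302 + 2.0 + 2.373 + 2.334 + 3.395 + 3.23 + 0.393) / 8 = 2.06925
sigma = R_bar / d2 = 2.06925 / 2.059 = 1.0049781
Cp = (USL - LSL)/(6*sigma) = (113.9 - 105.8)/(6*1.0049781) = 1.3433
Cpu = (113.9 - 111.36)/(3*1.0049781) = 0.8425
Cpl = (111.36 - 105.8)/(3*1.0049781) = 1.8442
Cpk = min(Cpu, Cpl) = 0.8425

0.8425


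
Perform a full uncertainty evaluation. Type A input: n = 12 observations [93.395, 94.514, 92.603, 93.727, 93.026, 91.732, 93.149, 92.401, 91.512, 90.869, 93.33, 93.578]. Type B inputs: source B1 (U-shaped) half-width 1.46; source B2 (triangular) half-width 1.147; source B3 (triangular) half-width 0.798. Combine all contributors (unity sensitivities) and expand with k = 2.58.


mean = (93.395 + 94.514 + 92.603 + 93.727 + 93.026 + 91.732 + 93.149 + 92.401 + 91.512 + 90.869 + 93.33 + 93.578) / 12 = 92.81966667
s = sqrt(sum((x - mean)^2)/(n-1)) = 1.0414984
u_A = s / sqrt(n) = 1.0414984 / sqrt(12) = 0.30065469
u_B1 = 1.46 / sqrt(2) = 1.0323759
u_B2 = 1.147 / sqrt(6) = 0.46826079
u_B3 = 0.798 / sqrt(6) = 0.32578214
uc = sqrt(0.30065469^2 + 1.0323759^2 + 0.46826079^2 + 0.32578214^2) = 1.217208
U = k * uc = 2.58 * 1.217208
U = 3.1404

3.1404


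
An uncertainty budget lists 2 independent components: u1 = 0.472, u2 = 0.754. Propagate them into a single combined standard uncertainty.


uc = sqrt(0.472^2 + 0.754^2)
uc = sqrt(0.7913)
uc = 0.8896

0.8896


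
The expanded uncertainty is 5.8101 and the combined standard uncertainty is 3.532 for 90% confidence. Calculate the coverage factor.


k = U / uc
k = 5.8101 / 3.532
k = 1.645

1.645


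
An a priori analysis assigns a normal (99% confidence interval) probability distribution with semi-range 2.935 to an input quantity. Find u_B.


u_B = half_width / 2.576
u_B = 2.935 / 2.576
u_B = 1.1394

1.1394


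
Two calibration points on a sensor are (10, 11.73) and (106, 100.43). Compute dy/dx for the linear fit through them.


slope = (y2 - y1) / (x2 - x1)
= (100.43 - 11.73) / (106 - 10)
= 88.7000 / 96
= 0.9240

0.9240


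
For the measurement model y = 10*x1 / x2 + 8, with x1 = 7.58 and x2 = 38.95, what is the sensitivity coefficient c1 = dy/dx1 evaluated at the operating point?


y = 10*x1 / x2 + 8
dy/dx1 = 10/x2
Evaluate at x2 = 38.95: c1 = 10 / 38.95
c1 = 0.2567

0.2567


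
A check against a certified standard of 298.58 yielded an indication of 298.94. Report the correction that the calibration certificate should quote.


Correction = standard - reading
= 298.58 - 298.94
= -0.3600

-0.3600


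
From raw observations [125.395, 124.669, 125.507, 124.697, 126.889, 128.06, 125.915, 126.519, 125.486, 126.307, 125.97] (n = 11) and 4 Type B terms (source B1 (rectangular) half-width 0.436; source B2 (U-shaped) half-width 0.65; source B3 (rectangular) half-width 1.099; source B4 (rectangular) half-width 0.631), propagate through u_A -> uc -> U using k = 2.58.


mean = (125.395 + 124.669 + 125.507 + 124.697 + 126.889 + 128.06 + 125.915 + 126.519 + 125.486 + 126.307 + 125.97) / 11 = 125.9467273
s = sqrt(sum((x - mean)^2)/(n-1)) = 0.98575241
u_A = s / sqrt(n) = 0.98575241 / sqrt(11) = 0.29721553
u_B1 = 0.436 / sqrt(3) = 0.25172472
u_B2 = 0.65 / sqrt(2) = 0.45961941
u_B3 = 1.099 / sqrt(3) = 0.63450795
u_B4 = 0.631 / sqrt(3) = 0.36430802
uc = sqrt(0.29721553^2 + 0.25172472^2 + 0.45961941^2 + 0.63450795^2 + 0.36430802^2) = 0.94777269
U = k * uc = 2.58 * 0.94777269
U = 2.4453

2.4453


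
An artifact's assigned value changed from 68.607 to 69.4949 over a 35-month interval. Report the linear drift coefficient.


rate = (v2 - v1) / months
= (69.4949 - 68.607) / 35
= 0.8879 / 35
= 0.0254

0.0254


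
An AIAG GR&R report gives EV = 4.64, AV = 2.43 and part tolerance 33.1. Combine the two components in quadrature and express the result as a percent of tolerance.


GRR = sqrt(EV^2 + AV^2) = sqrt(4.64^2 + 2.43^2) = 5.2377953
%GRR = GRR / tol * 100 = 5.2377953 / 33.1 * 100
%GRR = 15.8242

15.8242


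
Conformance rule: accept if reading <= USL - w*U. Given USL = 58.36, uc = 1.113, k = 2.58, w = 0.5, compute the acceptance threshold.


U = k * uc = 2.58 * 1.113 = 2.87154
guard band g = w * U = 0.5 * 2.87154 = 1.43577
AL = USL - g = 58.36 - 1.43577
AL = 56.9242

56.9242


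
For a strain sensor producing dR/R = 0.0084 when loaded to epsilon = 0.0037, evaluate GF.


GF = (dR/R) / epsilon
= 0.0084 / 0.0037
= 2.2703

2.2703


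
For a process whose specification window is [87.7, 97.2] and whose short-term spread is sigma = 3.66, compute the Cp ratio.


Cp = (USL - LSL) / (6 * sigma)
= (97.2 - 87.7) / (6 * 3.66)
= 9.5000 / 21.9600
= 0.4326

0.4326


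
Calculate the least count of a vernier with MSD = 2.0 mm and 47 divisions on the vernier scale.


LC = MSD / n_div
= 2.0 / 47
= 0.0426

0.0426


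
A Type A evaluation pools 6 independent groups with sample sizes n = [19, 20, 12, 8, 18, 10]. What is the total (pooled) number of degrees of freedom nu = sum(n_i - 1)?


nu = sum_i (n_i - 1)
nu = ((19 - 1) + (20 - 1) + (12 - 1) + (8 - 1) + (18 - 1) + (10 - 1))
nu = 18 + 19 + 11 + 7 + 17 + 9
nu = 81

81


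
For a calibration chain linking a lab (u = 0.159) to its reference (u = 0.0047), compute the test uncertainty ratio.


TUR = u_lab / u_ref
= 0.159 / 0.0047
= 33.8298

33.8298


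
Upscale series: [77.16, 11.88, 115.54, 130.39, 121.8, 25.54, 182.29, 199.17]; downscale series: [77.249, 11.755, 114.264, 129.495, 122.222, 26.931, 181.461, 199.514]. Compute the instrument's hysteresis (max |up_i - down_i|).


|77.16 - 77.249| = 0.0890
|11.88 - 11.755| = 0.1250
|115.54 - 114.264| = 1.2760
|130.39 - 129.495| = 0.8950
|121.8 - 122.222| = 0.4220
|25.54 - 26.931| = 1.3910
|182.29 - 181.461| = 0.8290
|199.17 - 199.514| = 0.3440
hysteresis = max(diffs) = 1.3910

1.3910


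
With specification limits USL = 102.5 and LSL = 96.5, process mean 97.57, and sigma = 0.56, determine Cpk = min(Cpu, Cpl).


Cpu = (USL - mean) / (3*sigma) = (102.5 - 97.57) / (3*0.56) = 2.9345
Cpl = (mean - LSL) / (3*sigma) = (97.57 - 96.5) / (3*0.56) = 0.6369
Cpk = min(Cpu, Cpl) = 0.6369

0.6369


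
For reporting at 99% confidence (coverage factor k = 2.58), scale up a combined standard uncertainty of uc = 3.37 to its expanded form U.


U = k * uc
U = 2.58 * 3.37
U = 8.6946

8.6946


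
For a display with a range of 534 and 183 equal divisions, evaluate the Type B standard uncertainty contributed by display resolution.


resolution = range / divisions
resolution = 534 / 183 = 2.9180328
u_res = resolution / (2*sqrt(3))
u_res = 2.9180328 / 3.4641016
u_res = 0.8424

0.8424


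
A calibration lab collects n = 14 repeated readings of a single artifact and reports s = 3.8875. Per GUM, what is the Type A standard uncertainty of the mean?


u_A = s / sqrt(n)
u_A = 3.8875 / sqrt(14)
u_A = 3.8875 / 3.7416574
u_A = 1.0390

1.0390


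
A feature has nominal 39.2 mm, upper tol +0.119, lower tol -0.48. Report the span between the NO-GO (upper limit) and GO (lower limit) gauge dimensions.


GO = nominal - lower_tol (smallest hole = maximum material condition)
GO = 39.2 - 0.48 = 38.72
NO-GO = nominal + upper_tol (largest hole = least material condition)
NO-GO = 39.2 + 0.119 = 39.319
spread = NO-GO - GO = 39.319 - 38.72 = 0.5990

0.5990


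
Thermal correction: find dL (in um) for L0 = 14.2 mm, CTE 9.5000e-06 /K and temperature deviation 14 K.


dL = L * alpha * dT
= 14.2 * 9.5000e-06 * 14
= 0.0018886 mm
dL_um = 0.0018886 * 1000 = 1.8886 um

1.8886


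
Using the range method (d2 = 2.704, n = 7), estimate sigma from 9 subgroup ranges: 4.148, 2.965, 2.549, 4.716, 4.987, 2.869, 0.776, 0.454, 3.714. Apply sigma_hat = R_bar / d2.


R_bar = (4.148 + 2.965 + 2.549 + 4.716 + 4.987 + 2.869 + 0.776 + 0.454 + 3.714) / 9
R_bar = 27.178 / 9 = 3.0197778
sigma_hat = R_bar / d2 = 3.0197778 / 2.704 = 1.1168

1.1168


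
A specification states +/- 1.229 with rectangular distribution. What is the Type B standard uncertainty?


u_B = half_width / sqrt(3)
u_B = 1.229 / 1.7320508
u_B = 0.7096

0.7096


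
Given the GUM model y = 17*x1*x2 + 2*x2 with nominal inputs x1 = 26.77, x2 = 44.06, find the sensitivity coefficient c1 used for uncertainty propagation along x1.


y = 17*x1*x2 + 2*x2
dy/dx1 = 17*x2
Evaluate at x2 = 44.06: c1 = 17 * 44.06
c1 = 749.0200

749.0200


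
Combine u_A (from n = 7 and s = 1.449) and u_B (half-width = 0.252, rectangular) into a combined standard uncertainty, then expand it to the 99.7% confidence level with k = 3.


u_A = s / sqrt(n) = 1.449 / sqrt(7) = 0.54767052
u_B = half_width / sqrt(3) = 0.252 / sqrt(3) = 0.14549227
uc = sqrt(u_A^2 + u_B^2) = sqrt(0.54767052^2 + 0.14549227^2) = 0.56666657
U = k * uc = 3 * 0.56666657
U = 1.7000

1.7000


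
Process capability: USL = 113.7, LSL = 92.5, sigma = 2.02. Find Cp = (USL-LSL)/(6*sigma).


Cp = (USL - LSL) / (6 * sigma)
= (113.7 - 92.5) / (6 * 2.02)
= 21.2000 / 12.1200
= 1.7492

1.7492


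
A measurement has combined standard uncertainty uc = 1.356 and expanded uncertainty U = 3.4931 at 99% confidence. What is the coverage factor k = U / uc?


k = U / uc
k = 3.4931 / 1.356
k = 2.576

2.576


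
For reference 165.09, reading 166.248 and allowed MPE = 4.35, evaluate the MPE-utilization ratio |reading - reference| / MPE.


e = indication - reference = 166.248 - 165.09 = 1.1580
|e| = 1.1580
ratio = |e| / MPE = 1.1580 / 4.35
ratio = 0.2662

0.2662


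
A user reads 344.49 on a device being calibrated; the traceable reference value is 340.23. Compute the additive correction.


Correction = standard - reading
= 340.23 - 344.49
= -4.2600

-4.2600


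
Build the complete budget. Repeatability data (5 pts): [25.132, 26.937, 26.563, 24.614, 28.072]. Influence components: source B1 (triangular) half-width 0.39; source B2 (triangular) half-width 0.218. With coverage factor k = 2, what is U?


mean = (25.132 + 26.937 + 26.563 + 24.614 + 28.072) / 5 = 26.2636
s = sqrt(sum((x - mean)^2)/(n-1)) = 1.3977766
u_A = s / sqrt(n) = 1.3977766 / sqrt(5) = 0.6251047
u_B1 = 0.39 / sqrt(6) = 0.15921683
u_B2 = 0.218 / sqrt(6) = 0.088998127
uc = sqrt(0.6251047^2 + 0.15921683^2 + 0.088998127^2) = 0.65117321
U = k * uc = 2 * 0.65117321
U = 1.3023

1.3023


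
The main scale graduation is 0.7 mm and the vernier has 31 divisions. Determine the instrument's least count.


LC = MSD / n_div
= 0.7 / 31
= 0.0226

0.0226


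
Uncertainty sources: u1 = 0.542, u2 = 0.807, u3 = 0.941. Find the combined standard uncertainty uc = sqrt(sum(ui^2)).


uc = sqrt(0.542^2 + 0.807^2 + 0.941^2)
uc = sqrt(1.830494)
uc = 1.3530

1.3530


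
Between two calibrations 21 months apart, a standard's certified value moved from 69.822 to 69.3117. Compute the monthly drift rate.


rate = (v2 - v1) / months
= (69.3117 - 69.822) / 21
= -0.5103 / 21
= -0.0243

-0.0243


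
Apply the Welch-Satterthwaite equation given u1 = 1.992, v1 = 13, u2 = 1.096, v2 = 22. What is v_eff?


uc = sqrt(u1^2 + u2^2) = sqrt(1.992^2 + 1.096^2) = 2.2736051
v_eff = uc^4 / (u1^4/v1 + u2^4/v2)
= 2.2736051^4 / (1.992^4/13 + 1.096^4/22)
= 26.721457 / 1.276782
v_eff = 20.9288

20.9288


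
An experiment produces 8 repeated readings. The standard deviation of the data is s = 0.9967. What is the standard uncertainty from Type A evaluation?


u_A = s / sqrt(n)
u_A = 0.9967 / sqrt(8)
u_A = 0.9967 / 2.8284271
u_A = 0.3524

0.3524


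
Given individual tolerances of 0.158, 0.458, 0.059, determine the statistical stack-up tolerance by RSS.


RSS = sqrt(0.158^2 + 0.458^2 + 0.059^2)
= sqrt(0.238209)
= 0.4881

0.4881


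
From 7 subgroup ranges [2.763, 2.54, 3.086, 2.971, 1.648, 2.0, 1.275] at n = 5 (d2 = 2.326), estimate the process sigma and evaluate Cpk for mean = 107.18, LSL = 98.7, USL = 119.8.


R_bar = (2.763 + 2.54 + 3.086 + 2.971 + 1.648 + 2.0 + 1.275) / 7 = 2.3261429
sigma = R_bar / d2 = 2.3261429 / 2.326 = 1.0000614
Cp = (USL - LSL)/(6*sigma) = (119.8 - 98.7)/(6*1.0000614) = 3.5165
Cpu = (119.8 - 107.18)/(3*1.0000614) = 4.2064
Cpl = (107.18 - 98.7)/(3*1.0000614) = 2.8265
Cpk = min(Cpu, Cpl) = 2.8265

2.8265


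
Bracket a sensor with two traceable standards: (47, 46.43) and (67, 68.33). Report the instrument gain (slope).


slope = (y2 - y1) / (x2 - x1)
= (68.33 - 46.43) / (67 - 47)
= 21.9000 / 20
= 1.0950

1.0950


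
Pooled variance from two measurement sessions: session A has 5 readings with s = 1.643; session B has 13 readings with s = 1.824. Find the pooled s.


s_p = sqrt(((n1-1)*s1^2 + (n2-1)*s2^2) / (n1+n2-2))
numerator = (5-1)*1.643^2 + (13-1)*1.824^2 = 10.797796 + 39.923712 = 50.721508
denominator = 5 + 13 - 2 = 16
s_p^2 = 50.721508 / 16 = 3.1700943
s_p = sqrt(3.1700943) = 1.7805

1.7805


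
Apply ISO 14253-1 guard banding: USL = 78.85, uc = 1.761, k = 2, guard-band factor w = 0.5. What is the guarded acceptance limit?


U = k * uc = 2 * 1.761 = 3.522
guard band g = w * U = 0.5 * 3.522 = 1.761
AL = USL - g = 78.85 - 1.761
AL = 77.0890

77.0890


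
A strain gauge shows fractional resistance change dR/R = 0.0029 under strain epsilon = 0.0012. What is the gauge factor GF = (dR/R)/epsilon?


GF = (dR/R) / epsilon
= 0.0029 / 0.0012
= 2.4167

2.4167


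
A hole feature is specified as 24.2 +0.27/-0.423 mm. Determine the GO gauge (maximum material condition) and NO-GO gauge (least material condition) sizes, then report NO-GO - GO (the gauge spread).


GO = nominal - lower_tol (smallest hole = maximum material condition)
GO = 24.2 - 0.423 = 23.777
NO-GO = nominal + upper_tol (largest hole = least material condition)
NO-GO = 24.2 + 0.27 = 24.47
spread = NO-GO - GO = 24.47 - 23.777 = 0.6930

0.6930


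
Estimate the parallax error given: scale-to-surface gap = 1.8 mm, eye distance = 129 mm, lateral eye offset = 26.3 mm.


error = h * offset / d
= 1.8 * 26.3 / 129
= 0.3670

0.3670


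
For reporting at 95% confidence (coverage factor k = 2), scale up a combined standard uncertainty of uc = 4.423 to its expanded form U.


U = k * uc
U = 2 * 4.423
U = 8.8460

8.8460


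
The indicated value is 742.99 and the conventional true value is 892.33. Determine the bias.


Systematic error = measured - true
= 742.99 - 892.33
= -149.3400

-149.3400


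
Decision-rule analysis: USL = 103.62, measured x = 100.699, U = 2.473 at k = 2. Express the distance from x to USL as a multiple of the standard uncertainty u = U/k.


u = U / k = 2.473 / 2 = 1.2365
margin = |USL - x| = |103.62 - 100.699| = 2.921
z = margin / u = 2.921 / 1.2365
z = 2.3623

2.3623


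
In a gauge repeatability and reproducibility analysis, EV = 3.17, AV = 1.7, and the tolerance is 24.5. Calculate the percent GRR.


GRR = sqrt(EV^2 + AV^2) = sqrt(3.17^2 + 1.7^2) = 3.5970683
%GRR = GRR / tol * 100 = 3.5970683 / 24.5 * 100
%GRR = 14.6819

14.6819


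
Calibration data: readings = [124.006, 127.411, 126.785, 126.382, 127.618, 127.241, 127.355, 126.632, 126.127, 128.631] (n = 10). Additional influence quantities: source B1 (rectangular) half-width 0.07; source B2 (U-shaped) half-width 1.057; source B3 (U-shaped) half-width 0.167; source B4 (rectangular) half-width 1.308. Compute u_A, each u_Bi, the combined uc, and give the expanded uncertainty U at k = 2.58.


mean = (124.006 + 127.411 + 126.785 + 126.382 + 127.618 + 127.241 + 127.355 + 126.632 + 126.127 + 128.631) / 10 = 126.8188
s = sqrt(sum((x - mean)^2)/(n-1)) = 1.2182189
u_A = s / sqrt(n) = 1.2182189 / sqrt(10) = 0.38523464
u_B1 = 0.07 / sqrt(3) = 0.040414519
u_B2 = 1.057 / sqrt(2) = 0.74741187
u_B3 = 0.167 / sqrt(2) = 0.11808683
u_B4 = 1.308 / sqrt(3) = 0.75517415
uc = sqrt(0.38523464^2 + 0.040414519^2 + 0.74741187^2 + 0.11808683^2 + 0.75517415^2) = 1.1370559
U = k * uc = 2.58 * 1.1370559
U = 2.9336

2.9336


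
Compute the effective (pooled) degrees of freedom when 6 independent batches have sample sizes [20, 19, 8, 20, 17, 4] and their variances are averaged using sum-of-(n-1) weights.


nu = sum_i (n_i - 1)
nu = ((20 - 1) + (19 - 1) + (8 - 1) + (20 - 1) + (17 - 1) + (4 - 1))
nu = 19 + 18 + 7 + 19 + 16 + 3
nu = 82

82


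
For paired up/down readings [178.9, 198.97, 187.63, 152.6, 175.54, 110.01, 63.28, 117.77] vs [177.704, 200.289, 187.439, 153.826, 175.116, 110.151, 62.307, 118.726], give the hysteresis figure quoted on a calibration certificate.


|178.9 - 177.704| = 1.1960
|198.97 - 200.289| = 1.3190
|187.63 - 187.439| = 0.1910
|152.6 - 153.826| = 1.2260
|175.54 - 175.116| = 0.4240
|110.01 - 110.151| = 0.1410
|63.28 - 62.307| = 0.9730
|117.77 - 118.726| = 0.9560
hysteresis = max(diffs) = 1.3190

1.3190


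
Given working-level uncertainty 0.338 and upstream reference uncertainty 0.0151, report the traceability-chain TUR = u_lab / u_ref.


TUR = u_lab / u_ref
= 0.338 / 0.0151
= 22.3841

22.3841


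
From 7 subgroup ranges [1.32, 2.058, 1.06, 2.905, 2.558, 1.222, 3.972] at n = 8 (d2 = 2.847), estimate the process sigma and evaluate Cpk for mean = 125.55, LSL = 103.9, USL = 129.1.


R_bar = (1.32 + 2.058 + 1.06 + 2.905 + 2.558 + 1.222 + 3.972) / 7 = 2.1564286
sigma = R_bar / d2 = 2.1564286 / 2.847 = 0.75743892
Cp = (USL - LSL)/(6*sigma) = (129.1 - 103.9)/(6*0.75743892) = 5.5450
Cpu = (129.1 - 125.55)/(3*0.75743892) = 1.5623
Cpl = (125.55 - 103.9)/(3*0.75743892) = 9.5277
Cpk = min(Cpu, Cpl) = 1.5623

1.5623


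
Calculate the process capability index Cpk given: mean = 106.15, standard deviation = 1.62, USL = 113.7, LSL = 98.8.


Cpu = (USL - mean) / (3*sigma) = (113.7 - 106.15) / (3*1.62) = 1.5535
Cpl = (mean - LSL) / (3*sigma) = (106.15 - 98.8) / (3*1.62) = 1.5123
Cpk = min(Cpu, Cpl) = 1.5123

1.5123


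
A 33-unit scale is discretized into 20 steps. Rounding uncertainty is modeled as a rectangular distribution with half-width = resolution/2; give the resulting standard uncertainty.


resolution = range / divisions
resolution = 33 / 20 = 1.65
u_res = resolution / (2*sqrt(3))
u_res = 1.65 / 3.4641016
u_res = 0.4763

0.4763


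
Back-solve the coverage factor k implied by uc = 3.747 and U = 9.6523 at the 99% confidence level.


k = U / uc
k = 9.6523 / 3.747
k = 2.576

2.576


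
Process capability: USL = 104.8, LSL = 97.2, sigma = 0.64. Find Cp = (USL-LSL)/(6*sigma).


Cp = (USL - LSL) / (6 * sigma)
= (104.8 - 97.2) / (6 * 0.64)
= 7.6000 / 3.8400
= 1.9792

1.9792


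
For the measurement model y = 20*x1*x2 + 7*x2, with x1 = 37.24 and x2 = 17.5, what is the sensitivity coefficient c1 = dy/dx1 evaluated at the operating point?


y = 20*x1*x2 + 7*x2
dy/dx1 = 20*x2
Evaluate at x2 = 17.5: c1 = 20 * 17.5
c1 = 350.0000

350.0000


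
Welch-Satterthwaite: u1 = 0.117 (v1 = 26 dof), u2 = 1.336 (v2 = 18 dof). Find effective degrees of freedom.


uc = sqrt(u1^2 + u2^2) = sqrt(0.117^2 + 1.336^2) = 1.3411133
v_eff = uc^4 / (u1^4/v1 + u2^4/v2)
= 1.3411133^4 / (0.117^4/26 + 1.336^4/18)
= 3.2349076 / 0.17699908
v_eff = 18.2764

18.2764


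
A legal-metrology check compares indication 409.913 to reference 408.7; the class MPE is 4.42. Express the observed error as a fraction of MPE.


e = indication - reference = 409.913 - 408.7 = 1.2130
|e| = 1.2130
ratio = |e| / MPE = 1.2130 / 4.42
ratio = 0.2744

0.2744


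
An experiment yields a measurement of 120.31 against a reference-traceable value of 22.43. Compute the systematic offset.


Systematic error = measured - true
= 120.31 - 22.43
= 97.8800

97.8800


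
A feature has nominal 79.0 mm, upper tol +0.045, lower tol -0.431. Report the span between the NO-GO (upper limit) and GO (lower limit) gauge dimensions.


GO = nominal - lower_tol (smallest hole = maximum material condition)
GO = 79.0 - 0.431 = 78.569
NO-GO = nominal + upper_tol (largest hole = least material condition)
NO-GO = 79.0 + 0.045 = 79.045
spread = NO-GO - GO = 79.045 - 78.569 = 0.4760

0.4760


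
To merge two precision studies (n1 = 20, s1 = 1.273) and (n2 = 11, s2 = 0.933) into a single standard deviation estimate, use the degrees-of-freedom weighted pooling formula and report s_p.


s_p = sqrt(((n1-1)*s1^2 + (n2-1)*s2^2) / (n1+n2-2))
numerator = (20-1)*1.273^2 + (11-1)*0.933^2 = 30.790051 + 8.70489 = 39.494941
denominator = 20 + 11 - 2 = 29
s_p^2 = 39.494941 / 29 = 1.3618945
s_p = sqrt(1.3618945) = 1.1670

1.1670


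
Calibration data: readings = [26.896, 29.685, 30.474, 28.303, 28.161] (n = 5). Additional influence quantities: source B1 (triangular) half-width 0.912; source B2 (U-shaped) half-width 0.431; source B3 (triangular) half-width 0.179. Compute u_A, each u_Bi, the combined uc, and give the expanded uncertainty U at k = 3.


mean = (26.896 + 29.685 + 30.474 + 28.303 + 28.161) / 5 = 28.7038
s = sqrt(sum((x - mean)^2)/(n-1)) = 1.398193
u_A = s / sqrt(n) = 1.398193 / sqrt(5) = 0.62529092
u_B1 = 0.912 / sqrt(6) = 0.37232244
u_B2 = 0.431 / sqrt(2) = 0.30476302
u_B3 = 0.179 / sqrt(6) = 0.073076444
uc = sqrt(0.62529092^2 + 0.37232244^2 + 0.30476302^2 + 0.073076444^2) = 0.79235939
U = k * uc = 3 * 0.79235939
U = 2.3771

2.3771


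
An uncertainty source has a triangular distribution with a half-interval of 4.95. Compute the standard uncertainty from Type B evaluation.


u_B = half_width / sqrt(6)
u_B = 4.95 / 2.4494897
u_B = 2.0208

2.0208


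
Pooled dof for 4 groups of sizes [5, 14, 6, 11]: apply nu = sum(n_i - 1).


nu = sum_i (n_i - 1)
nu = ((5 - 1) + (14 - 1) + (6 - 1) + (11 - 1))
nu = 4 + 13 + 5 + 10
nu = 32

32


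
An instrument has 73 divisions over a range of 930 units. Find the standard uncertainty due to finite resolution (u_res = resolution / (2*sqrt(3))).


resolution = range / divisions
resolution = 930 / 73 = 12.739726
u_res = resolution / (2*sqrt(3))
u_res = 12.739726 / 3.4641016
u_res = 3.6776

3.6776


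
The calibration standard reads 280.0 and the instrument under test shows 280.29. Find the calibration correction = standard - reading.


Correction = standard - reading
= 280.0 - 280.29
= -0.2900

-0.2900


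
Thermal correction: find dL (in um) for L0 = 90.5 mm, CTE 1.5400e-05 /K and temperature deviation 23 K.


dL = L * alpha * dT
= 90.5 * 1.5400e-05 * 23
= 0.0320551 mm
dL_um = 0.0320551 * 1000 = 32.0551 um

32.0551


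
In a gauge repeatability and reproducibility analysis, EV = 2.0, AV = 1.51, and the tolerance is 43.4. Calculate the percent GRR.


GRR = sqrt(EV^2 + AV^2) = sqrt(2.0^2 + 1.51^2) = 2.5060128
%GRR = GRR / tol * 100 = 2.5060128 / 43.4 * 100
%GRR = 5.7742

5.7742


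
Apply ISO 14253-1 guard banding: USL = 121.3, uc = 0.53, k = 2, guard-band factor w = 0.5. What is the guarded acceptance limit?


U = k * uc = 2 * 0.53 = 1.06
guard band g = w * U = 0.5 * 1.06 = 0.53
AL = USL - g = 121.3 - 0.53
AL = 120.7700

120.7700


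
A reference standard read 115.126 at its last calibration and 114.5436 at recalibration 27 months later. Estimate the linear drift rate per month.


rate = (v2 - v1) / months
= (114.5436 - 115.126) / 27
= -0.5824 / 27
= -0.0216

-0.0216


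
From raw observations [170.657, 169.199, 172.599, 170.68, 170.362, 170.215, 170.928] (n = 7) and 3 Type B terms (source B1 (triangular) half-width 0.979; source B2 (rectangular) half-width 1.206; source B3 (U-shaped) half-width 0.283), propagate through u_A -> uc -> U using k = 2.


mean = (170.657 + 169.199 + 172.599 + 170.68 + 170.362 + 170.215 + 170.928) / 7 = 170.6628571
s = sqrt(sum((x - mean)^2)/(n-1)) = 1.0208858
u_A = s / sqrt(n) = 1.0208858 / sqrt(7) = 0.38585856
u_B1 = 0.979 / sqrt(6) = 0.39967508
u_B2 = 1.206 / sqrt(3) = 0.69628442
u_B3 = 0.283 / sqrt(2) = 0.20011122
uc = sqrt(0.38585856^2 + 0.39967508^2 + 0.69628442^2 + 0.20011122^2) = 0.91295317
U = k * uc = 2 * 0.91295317
U = 1.8259

1.8259


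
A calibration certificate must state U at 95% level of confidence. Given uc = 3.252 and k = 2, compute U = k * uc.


U = k * uc
U = 2 * 3.252
U = 6.5040

6.5040


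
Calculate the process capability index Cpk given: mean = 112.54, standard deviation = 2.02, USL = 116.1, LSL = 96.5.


Cpu = (USL - mean) / (3*sigma) = (116.1 - 112.54) / (3*2.02) = 0.5875
Cpl = (mean - LSL) / (3*sigma) = (112.54 - 96.5) / (3*2.02) = 2.6469
Cpk = min(Cpu, Cpl) = 0.5875

0.5875


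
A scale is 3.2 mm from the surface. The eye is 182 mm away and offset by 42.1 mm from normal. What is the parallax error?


error = h * offset / d
= 3.2 * 42.1 / 182
= 0.7402

0.7402


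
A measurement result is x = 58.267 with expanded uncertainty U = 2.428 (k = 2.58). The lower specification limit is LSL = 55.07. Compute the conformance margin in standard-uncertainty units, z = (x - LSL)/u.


u = U / k = 2.428 / 2.58 = 0.94108527
margin = |LSL - x| = |55.07 - 58.267| = 3.197
z = margin / u = 3.197 / 0.94108527
z = 3.3971

3.3971


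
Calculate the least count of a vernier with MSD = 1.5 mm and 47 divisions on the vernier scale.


LC = MSD / n_div
= 1.5 / 47
= 0.0319

0.0319


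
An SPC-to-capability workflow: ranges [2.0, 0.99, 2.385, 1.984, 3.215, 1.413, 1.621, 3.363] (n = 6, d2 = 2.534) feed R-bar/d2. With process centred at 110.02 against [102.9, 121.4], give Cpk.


R_bar = (2.0 + 0.99 + 2.385 + 1.984 + 3.215 + 1.413 + 1.621 + 3.363) / 8 = 2.121375
sigma = R_bar / d2 = 2.121375 / 2.534 = 0.83716456
Cp = (USL - LSL)/(6*sigma) = (121.4 - 102.9)/(6*0.83716456) = 3.6831
Cpu = (121.4 - 110.02)/(3*0.83716456) = 4.5312
Cpl = (110.02 - 102.9)/(3*0.83716456) = 2.8350
Cpk = min(Cpu, Cpl) = 2.8350

2.8350


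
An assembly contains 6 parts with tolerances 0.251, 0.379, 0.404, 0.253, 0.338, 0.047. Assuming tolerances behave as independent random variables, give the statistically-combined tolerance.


RSS = sqrt(0.251^2 + 0.379^2 + 0.404^2 + 0.253^2 + 0.338^2 + 0.047^2)
= sqrt(0.55032)
= 0.7418

0.7418


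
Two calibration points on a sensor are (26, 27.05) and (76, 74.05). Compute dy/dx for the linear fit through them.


slope = (y2 - y1) / (x2 - x1)
= (74.05 - 27.05) / (76 - 26)
= 47.0000 / 50
= 0.9400

0.9400


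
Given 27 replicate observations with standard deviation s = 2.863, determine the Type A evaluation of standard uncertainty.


u_A = s / sqrt(n)
u_A = 2.863 / sqrt(27)
u_A = 2.863 / 5.1961524
u_A = 0.5510

0.5510


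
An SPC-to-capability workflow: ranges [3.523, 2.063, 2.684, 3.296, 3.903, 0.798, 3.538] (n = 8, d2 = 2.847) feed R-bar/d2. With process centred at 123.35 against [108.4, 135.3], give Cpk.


R_bar = (3.523 + 2.063 + 2.684 + 3.296 + 3.903 + 0.798 + 3.538) / 7 = 2.8292857
sigma = R_bar / d2 = 2.8292857 / 2.847 = 0.99377791
Cp = (USL - LSL)/(6*sigma) = (135.3 - 108.4)/(6*0.99377791) = 4.5114
Cpu = (135.3 - 123.35)/(3*0.99377791) = 4.0083
Cpl = (123.35 - 108.4)/(3*0.99377791) = 5.0145
Cpk = min(Cpu, Cpl) = 4.0083

4.0083


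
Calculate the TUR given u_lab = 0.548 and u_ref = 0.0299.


TUR = u_lab / u_ref
= 0.548 / 0.0299
= 18.3278

18.3278


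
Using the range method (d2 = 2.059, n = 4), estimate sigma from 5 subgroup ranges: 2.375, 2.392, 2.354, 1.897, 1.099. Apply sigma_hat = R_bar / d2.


R_bar = (2.375 + 2.392 + 2.354 + 1.897 + 1.099) / 5
R_bar = 10.117 / 5 = 2.0234
sigma_hat = R_bar / d2 = 2.0234 / 2.059 = 0.9827

0.9827


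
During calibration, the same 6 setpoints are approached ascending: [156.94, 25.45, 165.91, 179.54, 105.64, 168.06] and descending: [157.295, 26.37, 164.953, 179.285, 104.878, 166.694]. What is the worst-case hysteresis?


|156.94 - 157.295| = 0.3550
|25.45 - 26.37| = 0.9200
|165.91 - 164.953| = 0.9570
|179.54 - 179.285| = 0.2550
|105.64 - 104.878| = 0.7620
|168.06 - 166.694| = 1.3660
hysteresis = max(diffs) = 1.3660

1.3660


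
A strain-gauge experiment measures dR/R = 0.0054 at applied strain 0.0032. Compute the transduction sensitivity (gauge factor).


GF = (dR/R) / epsilon
= 0.0054 / 0.0032
= 1.6875

1.6875


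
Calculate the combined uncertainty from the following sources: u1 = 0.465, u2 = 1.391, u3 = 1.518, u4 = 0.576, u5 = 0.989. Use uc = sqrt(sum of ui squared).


uc = sqrt(0.465^2 + 1.391^2 + 1.518^2 + 0.576^2 + 0.989^2)
uc = sqrt(5.765327)
uc = 2.4011

2.4011


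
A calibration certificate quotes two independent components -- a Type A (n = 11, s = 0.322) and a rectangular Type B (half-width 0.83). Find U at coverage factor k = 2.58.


u_A = s / sqrt(n) = 0.322 / sqrt(11) = 0.097086653
u_B = half_width / sqrt(3) = 0.83 / sqrt(3) = 0.47920072
uc = sqrt(u_A^2 + u_B^2) = sqrt(0.097086653^2 + 0.47920072^2) = 0.48893675
U = k * uc = 2.58 * 0.48893675
U = 1.2615

1.2615


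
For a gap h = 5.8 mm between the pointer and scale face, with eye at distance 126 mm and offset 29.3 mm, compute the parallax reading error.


error = h * offset / d
= 5.8 * 29.3 / 126
= 1.3487

1.3487


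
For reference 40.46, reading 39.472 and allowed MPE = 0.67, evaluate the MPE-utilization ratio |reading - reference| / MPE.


e = indication - reference = 39.472 - 40.46 = -0.9880
|e| = 0.9880
ratio = |e| / MPE = 0.9880 / 0.67
ratio = 1.4746

1.4746


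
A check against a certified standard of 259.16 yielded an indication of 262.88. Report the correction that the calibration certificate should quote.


Correction = standard - reading
= 259.16 - 262.88
= -3.7200

-3.7200


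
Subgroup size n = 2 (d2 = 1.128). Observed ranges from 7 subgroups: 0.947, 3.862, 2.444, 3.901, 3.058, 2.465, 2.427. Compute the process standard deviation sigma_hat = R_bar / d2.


R_bar = (0.947 + 3.862 + 2.444 + 3.901 + 3.058 + 2.465 + 2.427) / 7
R_bar = 19.104 / 7 = 2.7291429
sigma_hat = R_bar / d2 = 2.7291429 / 1.128 = 2.4195

2.4195


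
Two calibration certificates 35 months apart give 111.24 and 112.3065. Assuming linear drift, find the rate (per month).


rate = (v2 - v1) / months
= (112.3065 - 111.24) / 35
= 1.0665 / 35
= 0.0305

0.0305


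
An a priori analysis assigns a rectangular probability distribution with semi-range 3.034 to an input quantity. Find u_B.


u_B = half_width / sqrt(3)
u_B = 3.034 / 1.7320508
u_B = 1.7517

1.7517


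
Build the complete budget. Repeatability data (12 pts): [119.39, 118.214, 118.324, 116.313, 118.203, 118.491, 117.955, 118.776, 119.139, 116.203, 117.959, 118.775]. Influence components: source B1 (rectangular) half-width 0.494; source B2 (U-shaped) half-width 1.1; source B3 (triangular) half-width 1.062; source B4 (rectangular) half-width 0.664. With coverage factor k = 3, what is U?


mean = (119.39 + 118.214 + 118.324 + 116.313 + 118.203 + 118.491 + 117.955 + 118.776 + 119.139 + 116.203 + 117.959 + 118.775) / 12 = 118.1451667
s = sqrt(sum((x - mean)^2)/(n-1)) = 0.98586776
u_A = s / sqrt(n) = 0.98586776 / sqrt(12) = 0.28459551
u_B1 = 0.494 / sqrt(3) = 0.28521103
u_B2 = 1.1 / sqrt(2) = 0.77781746
u_B3 = 1.062 / sqrt(6) = 0.43355968
u_B4 = 0.664 / sqrt(3) = 0.38336058
uc = sqrt(0.28459551^2 + 0.28521103^2 + 0.77781746^2 + 0.43355968^2 + 0.38336058^2) = 1.0498949
U = k * uc = 3 * 1.0498949
U = 3.1497

3.1497


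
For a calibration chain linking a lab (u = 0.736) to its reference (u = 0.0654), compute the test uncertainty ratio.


TUR = u_lab / u_ref
= 0.736 / 0.0654
= 11.2538

11.2538


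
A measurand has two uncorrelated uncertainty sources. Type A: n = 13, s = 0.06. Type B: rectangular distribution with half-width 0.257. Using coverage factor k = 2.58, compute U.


u_A = s / sqrt(n) = 0.06 / sqrt(13) = 0.016641006
u_B = half_width / sqrt(3) = 0.257 / sqrt(3) = 0.14837902
uc = sqrt(u_A^2 + u_B^2) = sqrt(0.016641006^2 + 0.14837902^2) = 0.14930927
U = k * uc = 2.58 * 0.14930927
U = 0.3852

0.3852


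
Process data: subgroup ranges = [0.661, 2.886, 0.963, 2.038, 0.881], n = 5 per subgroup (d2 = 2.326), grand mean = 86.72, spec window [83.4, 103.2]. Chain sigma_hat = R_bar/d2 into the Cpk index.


R_bar = (0.661 + 2.886 + 0.963 + 2.038 + 0.881) / 5 = 1.4858
sigma = R_bar / d2 = 1.4858 / 2.326 = 0.63877902
Cp = (USL - LSL)/(6*sigma) = (103.2 - 83.4)/(6*0.63877902) = 5.1661
Cpu = (103.2 - 86.72)/(3*0.63877902) = 8.5997
Cpl = (86.72 - 83.4)/(3*0.63877902) = 1.7325
Cpk = min(Cpu, Cpl) = 1.7325

1.7325


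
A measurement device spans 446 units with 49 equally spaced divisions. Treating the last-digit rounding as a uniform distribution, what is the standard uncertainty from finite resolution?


resolution = range / divisions
resolution = 446 / 49 = 9.1020408
u_res = resolution / (2*sqrt(3))
u_res = 9.1020408 / 3.4641016
u_res = 2.6275

2.6275


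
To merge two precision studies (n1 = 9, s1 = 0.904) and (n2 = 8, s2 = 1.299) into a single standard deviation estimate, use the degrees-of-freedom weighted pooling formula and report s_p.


s_p = sqrt(((n1-1)*s1^2 + (n2-1)*s2^2) / (n1+n2-2))
numerator = (9-1)*0.904^2 + (8-1)*1.299^2 = 6.537728 + 11.811807 = 18.349535
denominator = 9 + 8 - 2 = 15
s_p^2 = 18.349535 / 15 = 1.2233023
s_p = sqrt(1.2233023) = 1.1060

1.1060


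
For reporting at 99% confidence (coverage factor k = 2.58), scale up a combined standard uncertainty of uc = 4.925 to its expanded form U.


U = k * uc
U = 2.58 * 4.925
U = 12.7065

12.7065


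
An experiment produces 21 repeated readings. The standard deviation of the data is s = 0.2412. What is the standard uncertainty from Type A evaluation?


u_A = s / sqrt(n)
u_A = 0.2412 / sqrt(21)
u_A = 0.2412 / 4.5825757
u_A = 0.0526

0.0526


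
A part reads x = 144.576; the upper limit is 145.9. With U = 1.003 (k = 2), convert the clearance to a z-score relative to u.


u = U / k = 1.003 / 2 = 0.5015
margin = |USL - x| = |145.9 - 144.576| = 1.324
z = margin / u = 1.324 / 0.5015
z = 2.6401

2.6401


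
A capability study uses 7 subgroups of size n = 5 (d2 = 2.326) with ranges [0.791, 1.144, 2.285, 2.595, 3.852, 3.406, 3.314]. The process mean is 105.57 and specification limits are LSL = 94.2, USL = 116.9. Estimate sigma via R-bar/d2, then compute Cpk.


R_bar = (0.791 + 1.144 + 2.285 + 2.595 + 3.852 + 3.406 + 3.314) / 7 = 2.4838571
sigma = R_bar / d2 = 2.4838571 / 2.326 = 1.0678663
Cp = (USL - LSL)/(6*sigma) = (116.9 - 94.2)/(6*1.0678663) = 3.5429
Cpu = (116.9 - 105.57)/(3*1.0678663) = 3.5366
Cpl = (105.57 - 94.2)/(3*1.0678663) = 3.5491
Cpk = min(Cpu, Cpl) = 3.5366

3.5366


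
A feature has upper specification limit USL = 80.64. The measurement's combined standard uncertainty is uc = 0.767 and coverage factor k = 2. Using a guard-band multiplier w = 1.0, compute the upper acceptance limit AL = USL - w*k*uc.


U = k * uc = 2 * 0.767 = 1.534
guard band g = w * U = 1.0 * 1.534 = 1.534
AL = USL - g = 80.64 - 1.534
AL = 79.1060

79.1060


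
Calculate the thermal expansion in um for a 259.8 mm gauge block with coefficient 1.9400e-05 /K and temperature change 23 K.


dL = L * alpha * dT
= 259.8 * 1.9400e-05 * 23
= 0.1159228 mm
dL_um = 0.1159228 * 1000 = 115.9228 um

115.9228


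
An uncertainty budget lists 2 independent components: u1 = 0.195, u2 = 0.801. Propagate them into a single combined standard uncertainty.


uc = sqrt(0.195^2 + 0.801^2)
uc = sqrt(0.679626)
uc = 0.8244

0.8244


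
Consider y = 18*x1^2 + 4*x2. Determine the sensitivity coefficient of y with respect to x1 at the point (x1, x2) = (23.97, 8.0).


y = 18*x1^2 + 4*x2
dy/dx1 = 2*18*x1
Evaluate at x1 = 23.97: c1 = 36 * 23.97
c1 = 862.9200

862.9200


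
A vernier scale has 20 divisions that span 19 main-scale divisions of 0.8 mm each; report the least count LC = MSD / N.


LC = MSD / n_div
= 0.8 / 20
= 0.0400

0.0400


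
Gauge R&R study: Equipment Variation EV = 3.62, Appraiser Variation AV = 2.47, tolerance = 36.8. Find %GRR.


GRR = sqrt(EV^2 + AV^2) = sqrt(3.62^2 + 2.47^2) = 4.3823852
%GRR = GRR / tol * 100 = 4.3823852 / 36.8 * 100
%GRR = 11.9087

11.9087


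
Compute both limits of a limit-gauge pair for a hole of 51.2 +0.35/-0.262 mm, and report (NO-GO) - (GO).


GO = nominal - lower_tol (smallest hole = maximum material condition)
GO = 51.2 - 0.262 = 50.938
NO-GO = nominal + upper_tol (largest hole = least material condition)
NO-GO = 51.2 + 0.35 = 51.55
spread = NO-GO - GO = 51.55 - 50.938 = 0.6120

0.6120


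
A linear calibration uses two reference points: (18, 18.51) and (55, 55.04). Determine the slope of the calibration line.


slope = (y2 - y1) / (x2 - x1)
= (55.04 - 18.51) / (55 - 18)
= 36.5300 / 37
= 0.9873

0.9873


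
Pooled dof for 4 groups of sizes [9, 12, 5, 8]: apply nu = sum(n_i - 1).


nu = sum_i (n_i - 1)
nu = ((9 - 1) + (12 - 1) + (5 - 1) + (8 - 1))
nu = 8 + 11 + 4 + 7
nu = 30

30


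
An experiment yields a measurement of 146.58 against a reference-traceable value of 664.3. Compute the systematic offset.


Systematic error = measured - true
= 146.58 - 664.3
= -517.7200

-517.7200


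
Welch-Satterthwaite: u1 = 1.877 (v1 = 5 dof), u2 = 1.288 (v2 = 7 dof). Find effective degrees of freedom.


uc = sqrt(u1^2 + u2^2) = sqrt(1.877^2 + 1.288^2) = 2.2764167
v_eff = uc^4 / (u1^4/v1 + u2^4/v2)
= 2.2764167^4 / (1.877^4/5 + 1.288^4/7)
= 26.85388 / 2.875644
v_eff = 9.3384

9.3384


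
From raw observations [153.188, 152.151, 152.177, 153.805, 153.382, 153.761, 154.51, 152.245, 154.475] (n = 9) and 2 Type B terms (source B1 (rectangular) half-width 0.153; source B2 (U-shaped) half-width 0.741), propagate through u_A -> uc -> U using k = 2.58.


mean = (153.188 + 152.151 + 152.177 + 153.805 + 153.382 + 153.761 + 154.51 + 152.245 + 154.475) / 9 = 153.2993333
s = sqrt(sum((x - mean)^2)/(n-1)) = 0.9371426
u_A = s / sqrt(n) = 0.9371426 / sqrt(9) = 0.31238087
u_B1 = 0.153 / sqrt(3) = 0.088334591
u_B2 = 0.741 / sqrt(2) = 0.52396612
uc = sqrt(0.31238087^2 + 0.088334591^2 + 0.52396612^2) = 0.61638081
U = k * uc = 2.58 * 0.61638081
U = 1.5903

1.5903


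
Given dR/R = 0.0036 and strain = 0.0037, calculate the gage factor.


GF = (dR/R) / epsilon
= 0.0036 / 0.0037
= 0.9730

0.9730


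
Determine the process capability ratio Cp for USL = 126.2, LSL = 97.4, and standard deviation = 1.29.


Cp = (USL - LSL) / (6 * sigma)
= (126.2 - 97.4) / (6 * 1.29)
= 28.8000 / 7.7400
= 3.7209

3.7209


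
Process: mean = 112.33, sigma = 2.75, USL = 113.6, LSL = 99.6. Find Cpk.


Cpu = (USL - mean) / (3*sigma) = (113.6 - 112.33) / (3*2.75) = 0.1539
Cpl = (mean - LSL) / (3*sigma) = (112.33 - 99.6) / (3*2.75) = 1.5430
Cpk = min(Cpu, Cpl) = 0.1539

0.1539
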